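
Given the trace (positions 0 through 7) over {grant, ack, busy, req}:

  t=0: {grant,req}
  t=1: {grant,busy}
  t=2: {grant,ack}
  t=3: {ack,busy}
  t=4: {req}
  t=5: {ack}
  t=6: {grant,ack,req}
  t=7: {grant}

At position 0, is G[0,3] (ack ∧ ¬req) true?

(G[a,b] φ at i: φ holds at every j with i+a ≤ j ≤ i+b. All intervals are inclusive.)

Check (ack ∧ ¬req) at every j in [0,3]:
  j=0: false
  j=1: false
  j=2: true
  j=3: true
Fails at j=0 → formula fails.

False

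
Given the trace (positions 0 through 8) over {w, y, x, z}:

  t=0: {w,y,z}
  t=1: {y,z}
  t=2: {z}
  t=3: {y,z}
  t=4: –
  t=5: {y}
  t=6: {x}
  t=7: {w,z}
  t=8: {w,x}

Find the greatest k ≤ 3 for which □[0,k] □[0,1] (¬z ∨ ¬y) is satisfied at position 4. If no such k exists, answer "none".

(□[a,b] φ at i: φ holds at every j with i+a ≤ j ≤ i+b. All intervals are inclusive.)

3

□[0,1] (¬z ∨ ¬y) must hold from j=4 onward; find where it first fails.
  j=4: holds
  j=5: holds
  j=6: holds
  j=7: holds
Holds through j=7; largest k = 3.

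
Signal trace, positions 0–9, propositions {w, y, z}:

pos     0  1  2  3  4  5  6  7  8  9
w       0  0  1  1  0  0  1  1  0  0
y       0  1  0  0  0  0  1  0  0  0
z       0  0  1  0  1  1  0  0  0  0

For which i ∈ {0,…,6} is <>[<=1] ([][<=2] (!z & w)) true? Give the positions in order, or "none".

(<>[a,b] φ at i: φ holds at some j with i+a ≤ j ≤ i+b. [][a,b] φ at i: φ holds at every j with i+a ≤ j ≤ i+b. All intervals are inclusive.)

none

Evaluate at each i in [0,6]:
  i=0: ✗ (none in [0,1])
  i=1: ✗ (none in [1,2])
  i=2: ✗ (none in [2,3])
  i=3: ✗ (none in [3,4])
  i=4: ✗ (none in [4,5])
  i=5: ✗ (none in [5,6])
  i=6: ✗ (none in [6,7])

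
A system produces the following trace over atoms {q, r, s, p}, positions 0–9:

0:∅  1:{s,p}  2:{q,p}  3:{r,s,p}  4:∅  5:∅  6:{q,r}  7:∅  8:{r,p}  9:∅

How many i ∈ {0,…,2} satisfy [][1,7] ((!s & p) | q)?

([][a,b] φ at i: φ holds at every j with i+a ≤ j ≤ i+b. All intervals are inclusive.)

Evaluate at each i in [0,2]:
  i=0: ✗ (fails at j=1)
  i=1: ✗ (fails at j=3)
  i=2: ✗ (fails at j=3)
Positions where it holds: {} → 0.

0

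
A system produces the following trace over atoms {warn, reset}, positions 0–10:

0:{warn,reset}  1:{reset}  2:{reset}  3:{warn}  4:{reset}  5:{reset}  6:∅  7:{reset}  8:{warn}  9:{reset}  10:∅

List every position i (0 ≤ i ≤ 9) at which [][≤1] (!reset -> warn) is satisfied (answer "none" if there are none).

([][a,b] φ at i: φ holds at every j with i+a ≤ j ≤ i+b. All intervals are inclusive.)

0, 1, 2, 3, 4, 7, 8

Evaluate at each i in [0,9]:
  i=0: ✓ (all of [0,1])
  i=1: ✓ (all of [1,2])
  i=2: ✓ (all of [2,3])
  i=3: ✓ (all of [3,4])
  i=4: ✓ (all of [4,5])
  i=5: ✗ (fails at j=6)
  i=6: ✗ (fails at j=6)
  i=7: ✓ (all of [7,8])
  i=8: ✓ (all of [8,9])
  i=9: ✗ (fails at j=10)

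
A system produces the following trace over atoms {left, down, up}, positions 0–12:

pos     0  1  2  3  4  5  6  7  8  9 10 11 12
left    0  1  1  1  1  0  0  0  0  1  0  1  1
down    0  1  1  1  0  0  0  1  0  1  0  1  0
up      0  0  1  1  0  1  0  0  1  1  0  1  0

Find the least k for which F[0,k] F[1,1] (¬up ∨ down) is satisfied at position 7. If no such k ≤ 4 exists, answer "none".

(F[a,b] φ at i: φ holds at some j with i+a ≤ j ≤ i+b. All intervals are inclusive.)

Scan j = 7,8,… for F[1,1] (¬up ∨ down):
  j=7: fails
  j=8: holds
First hit at j=8, so smallest k = 8-7 = 1.

1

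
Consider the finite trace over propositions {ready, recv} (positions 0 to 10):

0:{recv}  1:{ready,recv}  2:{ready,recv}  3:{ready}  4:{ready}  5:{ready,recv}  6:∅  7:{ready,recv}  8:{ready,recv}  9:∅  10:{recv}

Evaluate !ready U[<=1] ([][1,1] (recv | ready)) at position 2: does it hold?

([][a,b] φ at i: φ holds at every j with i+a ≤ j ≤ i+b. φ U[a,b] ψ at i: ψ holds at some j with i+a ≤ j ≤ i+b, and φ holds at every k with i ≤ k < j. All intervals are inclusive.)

True

Need some j in [2,3] with [][1,1] (recv | ready), and !ready at every k in [2,j-1].
  j=2: [][1,1] (recv | ready) holds; no prefix to check → satisfied.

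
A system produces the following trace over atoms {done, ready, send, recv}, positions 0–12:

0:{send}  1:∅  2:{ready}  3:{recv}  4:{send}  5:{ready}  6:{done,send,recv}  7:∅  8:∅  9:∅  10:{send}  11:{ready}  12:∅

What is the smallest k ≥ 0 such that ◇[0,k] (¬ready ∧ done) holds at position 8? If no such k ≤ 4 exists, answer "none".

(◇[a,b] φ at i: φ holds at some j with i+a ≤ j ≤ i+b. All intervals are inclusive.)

Scan j = 8,9,… for (¬ready ∧ done):
  j=8: fails
  j=9: fails
  j=10: fails
  j=11: fails
  j=12: fails
No j in [8,12] satisfies it → none.

none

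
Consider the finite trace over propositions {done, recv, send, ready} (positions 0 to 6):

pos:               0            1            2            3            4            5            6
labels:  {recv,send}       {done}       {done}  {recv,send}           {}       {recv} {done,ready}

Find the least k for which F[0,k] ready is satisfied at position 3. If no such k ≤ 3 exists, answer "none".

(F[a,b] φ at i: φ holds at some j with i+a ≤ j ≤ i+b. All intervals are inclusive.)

Scan j = 3,4,… for ready:
  j=3: fails
  j=4: fails
  j=5: fails
  j=6: holds
First hit at j=6, so smallest k = 6-3 = 3.

3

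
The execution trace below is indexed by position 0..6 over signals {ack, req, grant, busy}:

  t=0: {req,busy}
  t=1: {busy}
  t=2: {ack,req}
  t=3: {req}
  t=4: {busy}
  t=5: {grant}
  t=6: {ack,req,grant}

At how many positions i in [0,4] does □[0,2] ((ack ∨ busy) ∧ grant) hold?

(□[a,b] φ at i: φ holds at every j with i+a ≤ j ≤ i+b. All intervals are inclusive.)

Evaluate at each i in [0,4]:
  i=0: ✗ (fails at j=0)
  i=1: ✗ (fails at j=1)
  i=2: ✗ (fails at j=2)
  i=3: ✗ (fails at j=3)
  i=4: ✗ (fails at j=4)
Positions where it holds: {} → 0.

0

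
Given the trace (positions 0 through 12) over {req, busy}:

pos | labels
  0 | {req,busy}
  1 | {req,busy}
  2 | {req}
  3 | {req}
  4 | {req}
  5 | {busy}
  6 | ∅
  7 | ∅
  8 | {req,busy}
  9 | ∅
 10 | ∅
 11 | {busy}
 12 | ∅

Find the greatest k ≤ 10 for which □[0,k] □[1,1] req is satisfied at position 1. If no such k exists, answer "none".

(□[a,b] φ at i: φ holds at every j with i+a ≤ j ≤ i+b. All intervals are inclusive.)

□[1,1] req must hold from j=1 onward; find where it first fails.
  j=1: holds
  j=2: holds
  j=3: holds
  j=4: fails
Holds on [1,3], so largest k = 2.

2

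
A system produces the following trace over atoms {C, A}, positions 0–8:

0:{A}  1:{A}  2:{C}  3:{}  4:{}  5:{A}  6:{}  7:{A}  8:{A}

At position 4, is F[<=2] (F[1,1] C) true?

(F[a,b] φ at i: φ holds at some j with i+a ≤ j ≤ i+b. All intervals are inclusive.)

Does not hold

Check F[1,1] C at each j in [4,6]:
  j=4: fails (none in [5,5])
  j=5: fails (none in [6,6])
  j=6: fails (none in [7,7])
No position in the window satisfies it → formula fails.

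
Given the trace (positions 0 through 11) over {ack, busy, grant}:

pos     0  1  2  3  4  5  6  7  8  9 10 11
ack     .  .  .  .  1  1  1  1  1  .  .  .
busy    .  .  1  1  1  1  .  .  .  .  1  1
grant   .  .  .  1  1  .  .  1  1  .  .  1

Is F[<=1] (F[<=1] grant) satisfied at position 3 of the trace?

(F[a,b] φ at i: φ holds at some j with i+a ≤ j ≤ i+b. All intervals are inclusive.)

Yes

Check F[<=1] grant at each j in [3,4]:
  j=3: holds (witness at 3)
  j=4: holds (witness at 4)
Found at j=3 → formula holds.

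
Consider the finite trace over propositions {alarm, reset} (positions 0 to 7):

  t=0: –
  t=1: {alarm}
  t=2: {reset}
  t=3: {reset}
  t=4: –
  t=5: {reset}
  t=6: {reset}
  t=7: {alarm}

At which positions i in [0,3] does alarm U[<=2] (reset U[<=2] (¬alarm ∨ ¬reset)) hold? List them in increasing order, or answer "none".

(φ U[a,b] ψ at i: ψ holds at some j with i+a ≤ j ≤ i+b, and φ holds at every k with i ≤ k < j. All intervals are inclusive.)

Evaluate at each i in [0,3]:
  i=0: ✓ (rhs at j=0)
  i=1: ✓ (rhs at j=1)
  i=2: ✓ (rhs at j=2)
  i=3: ✓ (rhs at j=3)

0, 1, 2, 3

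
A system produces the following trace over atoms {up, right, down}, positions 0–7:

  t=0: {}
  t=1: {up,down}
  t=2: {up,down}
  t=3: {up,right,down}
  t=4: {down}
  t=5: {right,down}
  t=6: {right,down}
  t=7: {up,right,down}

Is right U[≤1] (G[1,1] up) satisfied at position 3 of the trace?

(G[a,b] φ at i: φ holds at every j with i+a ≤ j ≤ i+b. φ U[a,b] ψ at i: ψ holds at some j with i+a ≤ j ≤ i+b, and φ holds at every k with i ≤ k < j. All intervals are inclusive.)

Need some j in [3,4] with G[1,1] up, and right at every k in [3,j-1].
  j=3: G[1,1] up — fails at 4.
  j=4: G[1,1] up — fails at 5.
No j in the window works → until fails.

False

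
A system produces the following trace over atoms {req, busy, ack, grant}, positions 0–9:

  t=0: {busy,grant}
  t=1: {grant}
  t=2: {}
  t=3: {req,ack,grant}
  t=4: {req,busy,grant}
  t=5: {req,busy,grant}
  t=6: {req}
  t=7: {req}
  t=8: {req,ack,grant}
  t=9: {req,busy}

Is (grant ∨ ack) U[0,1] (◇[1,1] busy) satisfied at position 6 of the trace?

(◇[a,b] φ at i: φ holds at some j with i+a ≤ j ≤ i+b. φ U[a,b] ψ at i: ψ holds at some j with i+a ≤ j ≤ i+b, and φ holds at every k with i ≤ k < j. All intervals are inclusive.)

Need some j in [6,7] with ◇[1,1] busy, and (grant ∨ ack) at every k in [6,j-1].
  j=6: ◇[1,1] busy — fails (none in [7,7]).
  j=7: ◇[1,1] busy — fails (none in [8,8]).
No j in the window works → until fails.

Does not hold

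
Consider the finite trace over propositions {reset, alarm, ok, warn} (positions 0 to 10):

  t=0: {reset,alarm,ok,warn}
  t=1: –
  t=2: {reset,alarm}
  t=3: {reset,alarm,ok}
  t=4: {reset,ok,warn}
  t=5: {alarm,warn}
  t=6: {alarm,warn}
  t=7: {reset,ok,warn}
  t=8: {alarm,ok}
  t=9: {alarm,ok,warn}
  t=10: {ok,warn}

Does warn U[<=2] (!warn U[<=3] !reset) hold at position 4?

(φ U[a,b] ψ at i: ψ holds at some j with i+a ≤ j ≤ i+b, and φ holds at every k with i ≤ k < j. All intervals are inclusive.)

Need some j in [4,6] with (!warn U[<=3] !reset), and warn at every k in [4,j-1].
  j=4: (!warn U[<=3] !reset) — fails.
  j=5: (!warn U[<=3] !reset) holds; warn holds at every k in [4,4] → satisfied.

Holds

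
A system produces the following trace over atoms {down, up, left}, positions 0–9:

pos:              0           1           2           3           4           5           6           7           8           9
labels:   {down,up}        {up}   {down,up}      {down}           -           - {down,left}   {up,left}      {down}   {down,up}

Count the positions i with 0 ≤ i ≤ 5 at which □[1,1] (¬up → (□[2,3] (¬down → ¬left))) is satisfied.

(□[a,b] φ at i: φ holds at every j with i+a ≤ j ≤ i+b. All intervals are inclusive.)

Evaluate at each i in [0,5]:
  i=0: ✓ (all of [1,1])
  i=1: ✓ (all of [2,2])
  i=2: ✓ (all of [3,3])
  i=3: ✗ (fails at j=4)
  i=4: ✗ (fails at j=5)
  i=5: ✓ (all of [6,6])
Positions where it holds: {0, 1, 2, 5} → 4.

4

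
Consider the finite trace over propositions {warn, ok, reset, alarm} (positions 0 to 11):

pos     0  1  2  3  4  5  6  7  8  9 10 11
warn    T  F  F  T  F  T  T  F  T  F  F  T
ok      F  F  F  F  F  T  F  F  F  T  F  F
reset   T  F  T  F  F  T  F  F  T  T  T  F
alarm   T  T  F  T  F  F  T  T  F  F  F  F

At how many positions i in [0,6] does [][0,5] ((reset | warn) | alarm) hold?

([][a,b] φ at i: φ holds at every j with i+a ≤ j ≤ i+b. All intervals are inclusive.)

Evaluate at each i in [0,6]:
  i=0: ✗ (fails at j=4)
  i=1: ✗ (fails at j=4)
  i=2: ✗ (fails at j=4)
  i=3: ✗ (fails at j=4)
  i=4: ✗ (fails at j=4)
  i=5: ✓ (all of [5,10])
  i=6: ✓ (all of [6,11])
Positions where it holds: {5, 6} → 2.

2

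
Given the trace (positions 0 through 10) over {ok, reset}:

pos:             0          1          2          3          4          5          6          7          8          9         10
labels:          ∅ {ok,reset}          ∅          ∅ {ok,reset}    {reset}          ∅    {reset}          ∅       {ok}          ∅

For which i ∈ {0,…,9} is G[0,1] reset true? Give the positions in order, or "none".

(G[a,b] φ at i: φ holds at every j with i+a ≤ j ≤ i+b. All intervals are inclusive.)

Evaluate at each i in [0,9]:
  i=0: ✗ (fails at j=0)
  i=1: ✗ (fails at j=2)
  i=2: ✗ (fails at j=2)
  i=3: ✗ (fails at j=3)
  i=4: ✓ (all of [4,5])
  i=5: ✗ (fails at j=6)
  i=6: ✗ (fails at j=6)
  i=7: ✗ (fails at j=8)
  i=8: ✗ (fails at j=8)
  i=9: ✗ (fails at j=9)

4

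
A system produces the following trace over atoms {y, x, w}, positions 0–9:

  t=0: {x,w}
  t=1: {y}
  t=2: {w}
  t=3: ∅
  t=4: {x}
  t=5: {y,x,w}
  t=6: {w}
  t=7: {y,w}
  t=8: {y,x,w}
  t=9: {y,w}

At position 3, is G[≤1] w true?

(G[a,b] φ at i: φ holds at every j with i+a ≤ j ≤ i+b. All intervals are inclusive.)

Check w at every j in [3,4]:
  j=3: false
  j=4: false
Fails at j=3 → formula fails.

False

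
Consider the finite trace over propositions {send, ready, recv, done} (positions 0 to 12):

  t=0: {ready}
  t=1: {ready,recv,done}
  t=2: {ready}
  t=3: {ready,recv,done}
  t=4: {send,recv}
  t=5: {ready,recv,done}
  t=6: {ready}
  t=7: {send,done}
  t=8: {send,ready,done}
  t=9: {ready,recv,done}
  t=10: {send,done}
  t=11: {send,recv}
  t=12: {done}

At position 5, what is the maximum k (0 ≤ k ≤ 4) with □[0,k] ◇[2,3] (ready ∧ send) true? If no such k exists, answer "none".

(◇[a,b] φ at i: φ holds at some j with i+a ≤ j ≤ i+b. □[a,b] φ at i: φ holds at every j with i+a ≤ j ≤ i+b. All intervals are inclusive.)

1

◇[2,3] (ready ∧ send) must hold from j=5 onward; find where it first fails.
  j=5: holds
  j=6: holds
  j=7: fails
Holds on [5,6], so largest k = 1.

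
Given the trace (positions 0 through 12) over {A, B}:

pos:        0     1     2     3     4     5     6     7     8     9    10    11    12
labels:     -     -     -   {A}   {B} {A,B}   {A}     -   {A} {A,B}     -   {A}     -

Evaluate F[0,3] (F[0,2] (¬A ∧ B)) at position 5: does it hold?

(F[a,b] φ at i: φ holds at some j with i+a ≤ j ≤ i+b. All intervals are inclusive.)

Does not hold

Check F[0,2] (¬A ∧ B) at each j in [5,8]:
  j=5: fails (none in [5,7])
  j=6: fails (none in [6,8])
  j=7: fails (none in [7,9])
  j=8: fails (none in [8,10])
No position in the window satisfies it → formula fails.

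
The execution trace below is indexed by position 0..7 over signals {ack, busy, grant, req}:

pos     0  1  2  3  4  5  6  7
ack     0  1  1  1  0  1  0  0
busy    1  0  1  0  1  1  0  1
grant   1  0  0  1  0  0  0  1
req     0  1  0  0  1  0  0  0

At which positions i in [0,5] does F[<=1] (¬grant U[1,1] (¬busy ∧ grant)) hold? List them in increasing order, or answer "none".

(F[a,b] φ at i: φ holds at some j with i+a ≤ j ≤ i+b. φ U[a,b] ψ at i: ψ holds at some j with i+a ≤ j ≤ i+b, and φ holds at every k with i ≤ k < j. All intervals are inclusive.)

Evaluate at each i in [0,5]:
  i=0: ✗ (none in [0,1])
  i=1: ✓ (witness j=2)
  i=2: ✓ (witness j=2)
  i=3: ✗ (none in [3,4])
  i=4: ✗ (none in [4,5])
  i=5: ✗ (none in [5,6])

1, 2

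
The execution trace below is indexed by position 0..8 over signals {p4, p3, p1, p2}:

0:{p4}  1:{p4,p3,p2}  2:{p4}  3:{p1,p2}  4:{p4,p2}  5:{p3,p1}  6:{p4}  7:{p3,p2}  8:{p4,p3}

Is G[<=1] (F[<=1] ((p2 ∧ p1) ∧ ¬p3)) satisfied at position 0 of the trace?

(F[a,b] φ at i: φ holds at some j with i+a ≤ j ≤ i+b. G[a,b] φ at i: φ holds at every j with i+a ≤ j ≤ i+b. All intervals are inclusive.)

Check F[<=1] ((p2 ∧ p1) ∧ ¬p3) at every j in [0,1]:
  j=0: fails (none in [0,1])
  j=1: fails (none in [1,2])
Fails at j=0 → formula fails.

False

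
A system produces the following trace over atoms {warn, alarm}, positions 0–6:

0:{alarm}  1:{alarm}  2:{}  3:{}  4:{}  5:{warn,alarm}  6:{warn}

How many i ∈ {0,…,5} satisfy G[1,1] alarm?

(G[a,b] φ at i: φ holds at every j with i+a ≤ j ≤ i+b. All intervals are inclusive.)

Evaluate at each i in [0,5]:
  i=0: ✓ (all of [1,1])
  i=1: ✗ (fails at j=2)
  i=2: ✗ (fails at j=3)
  i=3: ✗ (fails at j=4)
  i=4: ✓ (all of [5,5])
  i=5: ✗ (fails at j=6)
Positions where it holds: {0, 4} → 2.

2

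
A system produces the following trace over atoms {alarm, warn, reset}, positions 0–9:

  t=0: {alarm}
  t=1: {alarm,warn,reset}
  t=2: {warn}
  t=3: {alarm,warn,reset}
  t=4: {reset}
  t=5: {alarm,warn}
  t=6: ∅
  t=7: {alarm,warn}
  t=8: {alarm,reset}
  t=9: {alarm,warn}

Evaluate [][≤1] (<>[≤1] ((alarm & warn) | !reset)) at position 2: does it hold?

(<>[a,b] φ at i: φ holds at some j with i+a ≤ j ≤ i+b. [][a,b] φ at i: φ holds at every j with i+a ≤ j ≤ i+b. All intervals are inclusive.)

Yes

Check <>[≤1] ((alarm & warn) | !reset) at every j in [2,3]:
  j=2: holds (witness at 2)
  j=3: holds (witness at 3)
All positions satisfy it → formula holds.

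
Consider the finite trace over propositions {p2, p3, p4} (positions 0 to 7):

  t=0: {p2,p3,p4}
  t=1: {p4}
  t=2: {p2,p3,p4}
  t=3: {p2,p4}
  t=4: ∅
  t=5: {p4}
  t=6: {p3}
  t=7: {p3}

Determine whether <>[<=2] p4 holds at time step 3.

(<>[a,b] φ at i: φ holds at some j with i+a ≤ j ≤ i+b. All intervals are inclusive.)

Yes

Check p4 at each j in [3,5]:
  j=3: true
  j=4: false
  j=5: true
Found at j=3 → formula holds.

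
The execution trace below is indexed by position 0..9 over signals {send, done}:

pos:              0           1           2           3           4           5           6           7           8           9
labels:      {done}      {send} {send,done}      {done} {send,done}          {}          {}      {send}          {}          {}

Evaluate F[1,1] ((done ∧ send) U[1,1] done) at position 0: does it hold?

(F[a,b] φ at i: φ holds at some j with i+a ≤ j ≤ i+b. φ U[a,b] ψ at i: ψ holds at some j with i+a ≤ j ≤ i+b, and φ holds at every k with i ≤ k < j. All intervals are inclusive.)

Does not hold

Check ((done ∧ send) U[1,1] done) at each j in [1,1]:
  j=1: fails
No position in the window satisfies it → formula fails.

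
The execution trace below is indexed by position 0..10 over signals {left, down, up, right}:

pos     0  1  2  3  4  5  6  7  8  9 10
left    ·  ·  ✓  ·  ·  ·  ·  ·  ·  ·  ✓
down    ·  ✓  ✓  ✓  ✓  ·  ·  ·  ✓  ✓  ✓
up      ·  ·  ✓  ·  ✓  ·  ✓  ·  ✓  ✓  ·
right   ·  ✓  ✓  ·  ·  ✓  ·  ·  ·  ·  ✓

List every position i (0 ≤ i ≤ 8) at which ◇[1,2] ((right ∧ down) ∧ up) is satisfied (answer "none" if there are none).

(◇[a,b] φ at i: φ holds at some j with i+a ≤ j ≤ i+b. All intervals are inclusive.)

Evaluate at each i in [0,8]:
  i=0: ✓ (witness j=2)
  i=1: ✓ (witness j=2)
  i=2: ✗ (none in [3,4])
  i=3: ✗ (none in [4,5])
  i=4: ✗ (none in [5,6])
  i=5: ✗ (none in [6,7])
  i=6: ✗ (none in [7,8])
  i=7: ✗ (none in [8,9])
  i=8: ✗ (none in [9,10])

0, 1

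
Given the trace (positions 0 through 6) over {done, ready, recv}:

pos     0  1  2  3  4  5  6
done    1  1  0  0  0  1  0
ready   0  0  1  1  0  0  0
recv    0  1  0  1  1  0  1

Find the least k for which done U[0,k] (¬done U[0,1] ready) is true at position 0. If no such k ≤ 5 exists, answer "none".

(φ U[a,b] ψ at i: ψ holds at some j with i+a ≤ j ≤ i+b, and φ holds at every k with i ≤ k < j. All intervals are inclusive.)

2

Need earliest j ≥ 0 with (¬done U[0,1] ready), and done at every k in [0,j-1].
  j=0: rhs fails.
  j=1: rhs fails.
  j=2: rhs holds; lhs holds on [0,1]. k = 2.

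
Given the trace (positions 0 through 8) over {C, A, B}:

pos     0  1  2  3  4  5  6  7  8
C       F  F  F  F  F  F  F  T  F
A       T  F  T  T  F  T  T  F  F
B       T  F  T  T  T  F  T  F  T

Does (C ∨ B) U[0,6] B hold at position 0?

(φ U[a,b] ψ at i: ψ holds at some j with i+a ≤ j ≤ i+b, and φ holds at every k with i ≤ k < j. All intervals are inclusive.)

True

Need some j in [0,6] with B, and (C ∨ B) at every k in [0,j-1].
  j=0: B holds; no prefix to check → satisfied.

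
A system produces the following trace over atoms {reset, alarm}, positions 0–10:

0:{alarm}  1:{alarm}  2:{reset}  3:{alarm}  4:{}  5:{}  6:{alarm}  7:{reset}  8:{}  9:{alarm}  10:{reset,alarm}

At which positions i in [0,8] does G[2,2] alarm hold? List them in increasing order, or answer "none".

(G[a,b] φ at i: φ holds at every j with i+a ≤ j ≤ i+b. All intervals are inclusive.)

1, 4, 7, 8

Evaluate at each i in [0,8]:
  i=0: ✗ (fails at j=2)
  i=1: ✓ (all of [3,3])
  i=2: ✗ (fails at j=4)
  i=3: ✗ (fails at j=5)
  i=4: ✓ (all of [6,6])
  i=5: ✗ (fails at j=7)
  i=6: ✗ (fails at j=8)
  i=7: ✓ (all of [9,9])
  i=8: ✓ (all of [10,10])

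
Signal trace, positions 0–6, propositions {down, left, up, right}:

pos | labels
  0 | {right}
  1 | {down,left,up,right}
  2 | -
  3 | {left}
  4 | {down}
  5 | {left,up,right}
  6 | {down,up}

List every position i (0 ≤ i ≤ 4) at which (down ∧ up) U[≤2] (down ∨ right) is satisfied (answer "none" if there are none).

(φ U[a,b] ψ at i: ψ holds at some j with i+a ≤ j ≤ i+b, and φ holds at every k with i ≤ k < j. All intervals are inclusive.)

0, 1, 4

Evaluate at each i in [0,4]:
  i=0: ✓ (rhs at j=0)
  i=1: ✓ (rhs at j=1)
  i=2: ✗ (lhs fails at k=2 before rhs at j=4)
  i=3: ✗ (lhs fails at k=3 before rhs at j=4)
  i=4: ✓ (rhs at j=4)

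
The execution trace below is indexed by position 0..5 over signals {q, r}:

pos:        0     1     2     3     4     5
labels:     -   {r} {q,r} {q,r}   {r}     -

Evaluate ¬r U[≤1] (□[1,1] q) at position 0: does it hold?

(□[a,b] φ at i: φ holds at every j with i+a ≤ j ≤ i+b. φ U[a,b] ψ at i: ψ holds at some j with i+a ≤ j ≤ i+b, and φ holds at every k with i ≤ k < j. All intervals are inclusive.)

Need some j in [0,1] with □[1,1] q, and ¬r at every k in [0,j-1].
  j=0: □[1,1] q — fails at 1.
  j=1: □[1,1] q holds; ¬r holds at every k in [0,0] → satisfied.

Yes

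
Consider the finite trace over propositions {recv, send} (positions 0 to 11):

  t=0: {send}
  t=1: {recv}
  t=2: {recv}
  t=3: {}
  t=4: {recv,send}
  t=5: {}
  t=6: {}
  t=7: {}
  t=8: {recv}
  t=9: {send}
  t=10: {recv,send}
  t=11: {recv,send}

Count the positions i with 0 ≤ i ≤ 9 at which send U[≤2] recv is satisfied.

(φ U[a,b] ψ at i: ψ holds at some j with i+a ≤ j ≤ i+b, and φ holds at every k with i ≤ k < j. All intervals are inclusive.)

Evaluate at each i in [0,9]:
  i=0: ✓ (rhs at j=1; lhs holds on [0,0])
  i=1: ✓ (rhs at j=1)
  i=2: ✓ (rhs at j=2)
  i=3: ✗ (lhs fails at k=3 before rhs at j=4)
  i=4: ✓ (rhs at j=4)
  i=5: ✗ (no rhs in [5,7])
  i=6: ✗ (lhs fails at k=6 before rhs at j=8)
  i=7: ✗ (lhs fails at k=7 before rhs at j=8)
  i=8: ✓ (rhs at j=8)
  i=9: ✓ (rhs at j=10; lhs holds on [9,9])
Positions where it holds: {0, 1, 2, 4, 8, 9} → 6.

6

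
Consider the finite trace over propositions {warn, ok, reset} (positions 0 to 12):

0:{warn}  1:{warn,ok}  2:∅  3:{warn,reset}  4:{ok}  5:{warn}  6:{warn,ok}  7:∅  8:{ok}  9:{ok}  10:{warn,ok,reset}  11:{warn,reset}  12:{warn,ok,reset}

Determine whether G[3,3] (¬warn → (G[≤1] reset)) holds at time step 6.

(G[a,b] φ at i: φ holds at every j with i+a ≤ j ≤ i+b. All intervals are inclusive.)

Does not hold

Check (¬warn → (G[≤1] reset)) at every j in [9,9]:
  j=9: antecedent true; consequent fails at 9 → ✗
Fails at j=9 → formula fails.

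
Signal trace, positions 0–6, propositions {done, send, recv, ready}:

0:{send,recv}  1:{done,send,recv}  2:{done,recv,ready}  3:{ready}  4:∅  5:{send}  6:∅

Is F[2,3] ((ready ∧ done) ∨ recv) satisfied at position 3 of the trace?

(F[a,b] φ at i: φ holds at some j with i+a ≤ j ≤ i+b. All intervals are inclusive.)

Does not hold

Check ((ready ∧ done) ∨ recv) at each j in [5,6]:
  j=5: false
  j=6: false
No position in the window satisfies it → formula fails.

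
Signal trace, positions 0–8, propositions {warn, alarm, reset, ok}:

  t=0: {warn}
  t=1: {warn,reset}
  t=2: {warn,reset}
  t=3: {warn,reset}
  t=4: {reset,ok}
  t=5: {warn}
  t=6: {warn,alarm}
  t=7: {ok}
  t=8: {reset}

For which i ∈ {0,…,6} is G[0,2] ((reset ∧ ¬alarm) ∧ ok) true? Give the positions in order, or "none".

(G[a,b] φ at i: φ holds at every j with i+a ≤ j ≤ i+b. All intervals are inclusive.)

none

Evaluate at each i in [0,6]:
  i=0: ✗ (fails at j=0)
  i=1: ✗ (fails at j=1)
  i=2: ✗ (fails at j=2)
  i=3: ✗ (fails at j=3)
  i=4: ✗ (fails at j=5)
  i=5: ✗ (fails at j=5)
  i=6: ✗ (fails at j=6)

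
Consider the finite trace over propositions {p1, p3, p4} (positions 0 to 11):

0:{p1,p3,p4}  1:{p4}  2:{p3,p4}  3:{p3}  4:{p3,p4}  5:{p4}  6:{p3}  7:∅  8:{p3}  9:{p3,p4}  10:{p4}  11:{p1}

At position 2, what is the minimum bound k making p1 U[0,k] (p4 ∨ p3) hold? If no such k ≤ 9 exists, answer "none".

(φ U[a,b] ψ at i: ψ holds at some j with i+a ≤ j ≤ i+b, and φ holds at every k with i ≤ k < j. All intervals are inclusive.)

Need earliest j ≥ 2 with (p4 ∨ p3), and p1 at every k in [2,j-1].
  j=2: rhs holds (empty prefix). k = 0.

0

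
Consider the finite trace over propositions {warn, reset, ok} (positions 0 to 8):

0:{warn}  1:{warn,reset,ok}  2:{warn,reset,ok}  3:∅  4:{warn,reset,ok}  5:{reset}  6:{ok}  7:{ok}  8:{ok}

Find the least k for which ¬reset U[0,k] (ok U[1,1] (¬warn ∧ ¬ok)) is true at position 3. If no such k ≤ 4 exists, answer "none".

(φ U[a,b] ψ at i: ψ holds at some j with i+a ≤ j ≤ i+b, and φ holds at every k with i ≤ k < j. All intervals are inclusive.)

1

Need earliest j ≥ 3 with (ok U[1,1] (¬warn ∧ ¬ok)), and ¬reset at every k in [3,j-1].
  j=3: rhs fails.
  j=4: rhs holds; lhs holds on [3,3]. k = 1.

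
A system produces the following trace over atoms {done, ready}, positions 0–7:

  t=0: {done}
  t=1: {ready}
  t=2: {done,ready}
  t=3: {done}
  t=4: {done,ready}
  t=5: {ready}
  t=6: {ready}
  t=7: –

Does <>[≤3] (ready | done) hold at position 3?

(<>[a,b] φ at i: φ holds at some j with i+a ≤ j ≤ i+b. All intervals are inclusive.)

Holds

Check (ready | done) at each j in [3,6]:
  j=3: true
  j=4: true
  j=5: true
  j=6: true
Found at j=3 → formula holds.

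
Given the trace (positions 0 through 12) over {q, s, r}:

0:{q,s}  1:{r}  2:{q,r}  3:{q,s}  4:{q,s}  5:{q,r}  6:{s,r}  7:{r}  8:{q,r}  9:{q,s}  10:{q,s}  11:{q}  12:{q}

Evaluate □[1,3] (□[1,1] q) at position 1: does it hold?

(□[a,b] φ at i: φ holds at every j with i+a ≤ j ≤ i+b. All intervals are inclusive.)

Check □[1,1] q at every j in [2,4]:
  j=2: holds on [3,3]
  j=3: holds on [4,4]
  j=4: holds on [5,5]
All positions satisfy it → formula holds.

True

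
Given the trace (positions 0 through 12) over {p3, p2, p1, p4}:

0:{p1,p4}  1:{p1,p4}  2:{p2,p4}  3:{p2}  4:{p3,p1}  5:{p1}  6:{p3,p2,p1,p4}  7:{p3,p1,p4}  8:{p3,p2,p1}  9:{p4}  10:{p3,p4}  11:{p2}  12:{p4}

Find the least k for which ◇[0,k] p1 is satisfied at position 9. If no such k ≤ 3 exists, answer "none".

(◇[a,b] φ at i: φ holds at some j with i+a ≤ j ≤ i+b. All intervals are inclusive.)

none

Scan j = 9,10,… for p1:
  j=9: fails
  j=10: fails
  j=11: fails
  j=12: fails
No j in [9,12] satisfies it → none.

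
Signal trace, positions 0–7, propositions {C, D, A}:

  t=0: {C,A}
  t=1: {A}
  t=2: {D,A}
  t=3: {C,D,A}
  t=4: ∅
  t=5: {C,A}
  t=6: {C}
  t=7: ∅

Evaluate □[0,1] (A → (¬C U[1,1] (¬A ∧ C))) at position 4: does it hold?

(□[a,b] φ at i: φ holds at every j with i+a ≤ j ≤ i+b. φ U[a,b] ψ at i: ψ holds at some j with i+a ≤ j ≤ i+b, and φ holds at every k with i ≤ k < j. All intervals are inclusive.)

Check (A → (¬C U[1,1] (¬A ∧ C))) at every j in [4,5]:
  j=4: antecedent false → ✓
  j=5: antecedent true; consequent fails → ✗
Fails at j=5 → formula fails.

False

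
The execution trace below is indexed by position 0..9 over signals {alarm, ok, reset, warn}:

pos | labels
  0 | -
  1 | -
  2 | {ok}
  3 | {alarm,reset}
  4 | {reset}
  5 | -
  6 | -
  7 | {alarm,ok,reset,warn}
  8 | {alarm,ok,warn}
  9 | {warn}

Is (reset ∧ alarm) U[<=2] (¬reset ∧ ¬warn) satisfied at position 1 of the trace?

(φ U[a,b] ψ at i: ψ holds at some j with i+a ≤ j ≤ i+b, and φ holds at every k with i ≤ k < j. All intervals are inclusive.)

Holds

Need some j in [1,3] with (¬reset ∧ ¬warn), and (reset ∧ alarm) at every k in [1,j-1].
  j=1: (¬reset ∧ ¬warn) holds; no prefix to check → satisfied.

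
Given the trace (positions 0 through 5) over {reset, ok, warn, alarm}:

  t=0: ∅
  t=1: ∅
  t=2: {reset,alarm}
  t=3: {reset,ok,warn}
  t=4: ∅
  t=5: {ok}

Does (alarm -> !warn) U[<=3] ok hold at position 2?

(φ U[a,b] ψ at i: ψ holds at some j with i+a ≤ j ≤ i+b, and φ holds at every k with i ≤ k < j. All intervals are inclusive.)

Need some j in [2,5] with ok, and (alarm -> !warn) at every k in [2,j-1].
  j=2: ok false.
  j=3: ok holds; (alarm -> !warn) holds at every k in [2,2] → satisfied.

True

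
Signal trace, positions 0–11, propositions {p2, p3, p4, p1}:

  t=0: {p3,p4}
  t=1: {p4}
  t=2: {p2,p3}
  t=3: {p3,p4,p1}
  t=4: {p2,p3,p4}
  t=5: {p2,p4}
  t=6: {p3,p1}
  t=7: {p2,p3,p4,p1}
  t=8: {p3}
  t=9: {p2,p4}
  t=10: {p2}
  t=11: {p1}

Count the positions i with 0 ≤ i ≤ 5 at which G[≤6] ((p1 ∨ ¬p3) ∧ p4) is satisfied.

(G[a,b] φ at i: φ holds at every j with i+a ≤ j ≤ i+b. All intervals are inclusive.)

Evaluate at each i in [0,5]:
  i=0: ✗ (fails at j=0)
  i=1: ✗ (fails at j=2)
  i=2: ✗ (fails at j=2)
  i=3: ✗ (fails at j=4)
  i=4: ✗ (fails at j=4)
  i=5: ✗ (fails at j=6)
Positions where it holds: {} → 0.

0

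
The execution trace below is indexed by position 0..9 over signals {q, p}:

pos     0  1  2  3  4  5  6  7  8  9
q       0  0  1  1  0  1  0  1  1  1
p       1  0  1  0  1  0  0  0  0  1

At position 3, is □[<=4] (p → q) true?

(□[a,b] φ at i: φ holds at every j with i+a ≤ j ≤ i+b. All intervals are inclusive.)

Check (p → q) at every j in [3,7]:
  j=3: antecedent false → ✓
  j=4: antecedent true; consequent false → ✗
  j=5: antecedent false → ✓
  j=6: antecedent false → ✓
  j=7: antecedent false → ✓
Fails at j=4 → formula fails.

No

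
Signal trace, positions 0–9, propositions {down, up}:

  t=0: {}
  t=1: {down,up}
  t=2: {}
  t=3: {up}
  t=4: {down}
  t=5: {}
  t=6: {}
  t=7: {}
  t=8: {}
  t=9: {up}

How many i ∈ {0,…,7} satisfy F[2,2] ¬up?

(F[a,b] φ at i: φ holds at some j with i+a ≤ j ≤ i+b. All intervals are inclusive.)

6

Evaluate at each i in [0,7]:
  i=0: ✓ (witness j=2)
  i=1: ✗ (none in [3,3])
  i=2: ✓ (witness j=4)
  i=3: ✓ (witness j=5)
  i=4: ✓ (witness j=6)
  i=5: ✓ (witness j=7)
  i=6: ✓ (witness j=8)
  i=7: ✗ (none in [9,9])
Positions where it holds: {0, 2, 3, 4, 5, 6} → 6.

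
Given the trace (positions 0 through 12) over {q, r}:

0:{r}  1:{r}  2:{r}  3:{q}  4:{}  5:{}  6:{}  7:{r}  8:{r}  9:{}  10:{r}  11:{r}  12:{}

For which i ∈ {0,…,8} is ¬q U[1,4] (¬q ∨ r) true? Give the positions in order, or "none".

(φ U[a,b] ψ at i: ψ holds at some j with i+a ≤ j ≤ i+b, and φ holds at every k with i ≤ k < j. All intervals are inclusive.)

0, 1, 4, 5, 6, 7, 8

Evaluate at each i in [0,8]:
  i=0: ✓ (rhs at j=1; lhs holds on [0,0])
  i=1: ✓ (rhs at j=2; lhs holds on [1,1])
  i=2: ✗ (lhs fails at k=3 before rhs at j=4)
  i=3: ✗ (lhs fails at k=3 before rhs at j=4)
  i=4: ✓ (rhs at j=5; lhs holds on [4,4])
  i=5: ✓ (rhs at j=6; lhs holds on [5,5])
  i=6: ✓ (rhs at j=7; lhs holds on [6,6])
  i=7: ✓ (rhs at j=8; lhs holds on [7,7])
  i=8: ✓ (rhs at j=9; lhs holds on [8,8])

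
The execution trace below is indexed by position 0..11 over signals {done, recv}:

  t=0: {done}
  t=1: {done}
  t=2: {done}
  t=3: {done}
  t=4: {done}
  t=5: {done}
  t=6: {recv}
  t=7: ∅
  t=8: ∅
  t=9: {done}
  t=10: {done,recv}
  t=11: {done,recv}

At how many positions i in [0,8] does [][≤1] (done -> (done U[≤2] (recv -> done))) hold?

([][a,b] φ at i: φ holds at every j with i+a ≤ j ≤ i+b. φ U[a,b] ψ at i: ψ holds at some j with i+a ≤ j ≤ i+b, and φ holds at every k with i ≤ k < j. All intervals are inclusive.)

Evaluate at each i in [0,8]:
  i=0: ✓ (all of [0,1])
  i=1: ✓ (all of [1,2])
  i=2: ✓ (all of [2,3])
  i=3: ✓ (all of [3,4])
  i=4: ✓ (all of [4,5])
  i=5: ✓ (all of [5,6])
  i=6: ✓ (all of [6,7])
  i=7: ✓ (all of [7,8])
  i=8: ✓ (all of [8,9])
Positions where it holds: {0, 1, 2, 3, 4, 5, 6, 7, 8} → 9.

9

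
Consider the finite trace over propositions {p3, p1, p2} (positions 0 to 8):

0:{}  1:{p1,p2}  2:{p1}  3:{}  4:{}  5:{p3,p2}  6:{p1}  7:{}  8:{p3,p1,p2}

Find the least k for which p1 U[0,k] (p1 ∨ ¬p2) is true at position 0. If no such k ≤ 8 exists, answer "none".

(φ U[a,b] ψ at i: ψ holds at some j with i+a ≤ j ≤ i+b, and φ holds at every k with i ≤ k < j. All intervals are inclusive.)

0

Need earliest j ≥ 0 with (p1 ∨ ¬p2), and p1 at every k in [0,j-1].
  j=0: rhs holds (empty prefix). k = 0.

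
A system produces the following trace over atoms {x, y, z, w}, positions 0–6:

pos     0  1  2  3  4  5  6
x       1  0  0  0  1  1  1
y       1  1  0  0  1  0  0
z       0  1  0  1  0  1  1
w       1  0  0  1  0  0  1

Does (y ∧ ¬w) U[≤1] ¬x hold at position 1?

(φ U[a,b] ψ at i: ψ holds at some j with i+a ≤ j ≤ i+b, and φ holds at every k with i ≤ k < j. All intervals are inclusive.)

Need some j in [1,2] with ¬x, and (y ∧ ¬w) at every k in [1,j-1].
  j=1: ¬x holds; no prefix to check → satisfied.

Yes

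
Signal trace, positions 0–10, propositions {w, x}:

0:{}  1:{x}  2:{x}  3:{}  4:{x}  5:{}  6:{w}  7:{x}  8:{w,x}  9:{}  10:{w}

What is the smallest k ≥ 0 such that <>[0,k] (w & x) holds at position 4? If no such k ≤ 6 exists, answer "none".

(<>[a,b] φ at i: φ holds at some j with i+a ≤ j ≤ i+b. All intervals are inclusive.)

4

Scan j = 4,5,… for (w & x):
  j=4: fails
  j=5: fails
  j=6: fails
  j=7: fails
  j=8: holds
First hit at j=8, so smallest k = 8-4 = 4.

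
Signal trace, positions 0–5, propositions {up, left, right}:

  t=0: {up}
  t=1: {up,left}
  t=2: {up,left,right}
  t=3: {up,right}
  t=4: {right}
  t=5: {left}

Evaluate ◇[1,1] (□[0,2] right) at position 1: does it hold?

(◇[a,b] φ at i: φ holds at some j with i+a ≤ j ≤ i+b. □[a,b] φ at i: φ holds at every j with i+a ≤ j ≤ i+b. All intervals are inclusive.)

Yes

Check □[0,2] right at each j in [2,2]:
  j=2: holds on [2,4]
Found at j=2 → formula holds.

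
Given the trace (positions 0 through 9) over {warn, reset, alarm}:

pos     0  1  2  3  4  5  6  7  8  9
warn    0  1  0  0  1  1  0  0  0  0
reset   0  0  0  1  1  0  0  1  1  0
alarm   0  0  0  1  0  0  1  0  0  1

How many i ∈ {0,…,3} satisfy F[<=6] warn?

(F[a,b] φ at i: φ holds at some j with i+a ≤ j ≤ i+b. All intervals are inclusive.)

4

Evaluate at each i in [0,3]:
  i=0: ✓ (witness j=1)
  i=1: ✓ (witness j=1)
  i=2: ✓ (witness j=4)
  i=3: ✓ (witness j=4)
Positions where it holds: {0, 1, 2, 3} → 4.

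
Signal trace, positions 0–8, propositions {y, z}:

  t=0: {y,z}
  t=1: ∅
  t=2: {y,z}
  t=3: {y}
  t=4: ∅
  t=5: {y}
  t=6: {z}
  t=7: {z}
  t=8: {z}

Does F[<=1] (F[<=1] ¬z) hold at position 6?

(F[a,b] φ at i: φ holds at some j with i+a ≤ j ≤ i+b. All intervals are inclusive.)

Does not hold

Check F[<=1] ¬z at each j in [6,7]:
  j=6: fails (none in [6,7])
  j=7: fails (none in [7,8])
No position in the window satisfies it → formula fails.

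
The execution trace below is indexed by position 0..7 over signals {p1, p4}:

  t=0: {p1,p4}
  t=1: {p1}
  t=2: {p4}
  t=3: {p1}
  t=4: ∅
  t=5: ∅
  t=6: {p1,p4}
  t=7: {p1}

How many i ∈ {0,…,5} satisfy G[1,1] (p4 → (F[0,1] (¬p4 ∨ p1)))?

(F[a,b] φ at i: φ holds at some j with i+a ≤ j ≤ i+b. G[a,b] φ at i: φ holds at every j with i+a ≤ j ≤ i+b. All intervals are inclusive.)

Evaluate at each i in [0,5]:
  i=0: ✓ (all of [1,1])
  i=1: ✓ (all of [2,2])
  i=2: ✓ (all of [3,3])
  i=3: ✓ (all of [4,4])
  i=4: ✓ (all of [5,5])
  i=5: ✓ (all of [6,6])
Positions where it holds: {0, 1, 2, 3, 4, 5} → 6.

6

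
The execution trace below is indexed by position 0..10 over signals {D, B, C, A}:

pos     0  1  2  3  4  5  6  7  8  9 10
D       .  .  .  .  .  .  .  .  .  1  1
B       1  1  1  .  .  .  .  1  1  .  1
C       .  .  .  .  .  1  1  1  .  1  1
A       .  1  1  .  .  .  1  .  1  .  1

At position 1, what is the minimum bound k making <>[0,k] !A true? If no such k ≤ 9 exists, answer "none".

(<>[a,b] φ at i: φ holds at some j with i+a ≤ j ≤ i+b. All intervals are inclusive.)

Scan j = 1,2,… for !A:
  j=1: fails
  j=2: fails
  j=3: holds
First hit at j=3, so smallest k = 3-1 = 2.

2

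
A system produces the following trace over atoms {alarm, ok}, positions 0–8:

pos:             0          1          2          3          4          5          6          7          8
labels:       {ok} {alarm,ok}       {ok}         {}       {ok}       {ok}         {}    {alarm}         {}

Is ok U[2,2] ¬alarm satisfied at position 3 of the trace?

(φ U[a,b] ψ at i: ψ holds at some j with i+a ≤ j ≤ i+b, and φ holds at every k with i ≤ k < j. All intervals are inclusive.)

Need some j in [5,5] with ¬alarm, and ok at every k in [3,j-1].
  j=5: ¬alarm holds, but ok fails at k=3 → not this j.
No j in the window works → until fails.

No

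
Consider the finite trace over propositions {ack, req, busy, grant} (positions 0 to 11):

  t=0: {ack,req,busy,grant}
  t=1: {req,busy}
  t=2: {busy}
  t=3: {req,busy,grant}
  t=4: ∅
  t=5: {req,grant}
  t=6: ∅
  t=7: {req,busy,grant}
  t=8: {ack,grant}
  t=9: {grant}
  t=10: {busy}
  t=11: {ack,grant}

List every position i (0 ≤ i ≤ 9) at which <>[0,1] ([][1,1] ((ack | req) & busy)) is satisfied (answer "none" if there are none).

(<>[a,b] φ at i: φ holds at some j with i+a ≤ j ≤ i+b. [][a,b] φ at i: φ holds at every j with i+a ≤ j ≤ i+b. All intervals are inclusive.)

Evaluate at each i in [0,9]:
  i=0: ✓ (witness j=0)
  i=1: ✓ (witness j=2)
  i=2: ✓ (witness j=2)
  i=3: ✗ (none in [3,4])
  i=4: ✗ (none in [4,5])
  i=5: ✓ (witness j=6)
  i=6: ✓ (witness j=6)
  i=7: ✗ (none in [7,8])
  i=8: ✗ (none in [8,9])
  i=9: ✗ (none in [9,10])

0, 1, 2, 5, 6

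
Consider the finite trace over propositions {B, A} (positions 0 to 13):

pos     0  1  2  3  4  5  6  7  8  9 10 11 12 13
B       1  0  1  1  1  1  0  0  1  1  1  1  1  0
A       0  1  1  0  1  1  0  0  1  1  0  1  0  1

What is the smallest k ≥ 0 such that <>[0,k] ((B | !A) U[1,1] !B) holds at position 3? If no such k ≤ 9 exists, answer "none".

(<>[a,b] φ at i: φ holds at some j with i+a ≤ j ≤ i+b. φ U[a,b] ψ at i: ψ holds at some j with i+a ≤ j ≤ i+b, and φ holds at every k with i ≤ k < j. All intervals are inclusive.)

2

Scan j = 3,4,… for ((B | !A) U[1,1] !B):
  j=3: fails
  j=4: fails
  j=5: holds
First hit at j=5, so smallest k = 5-3 = 2.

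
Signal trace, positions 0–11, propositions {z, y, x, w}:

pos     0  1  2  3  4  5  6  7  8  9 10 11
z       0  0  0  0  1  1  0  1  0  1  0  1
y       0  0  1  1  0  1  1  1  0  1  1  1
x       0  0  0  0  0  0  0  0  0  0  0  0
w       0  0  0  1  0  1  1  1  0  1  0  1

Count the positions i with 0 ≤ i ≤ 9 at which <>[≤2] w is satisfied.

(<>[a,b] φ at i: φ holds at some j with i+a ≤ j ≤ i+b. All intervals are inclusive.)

Evaluate at each i in [0,9]:
  i=0: ✗ (none in [0,2])
  i=1: ✓ (witness j=3)
  i=2: ✓ (witness j=3)
  i=3: ✓ (witness j=3)
  i=4: ✓ (witness j=5)
  i=5: ✓ (witness j=5)
  i=6: ✓ (witness j=6)
  i=7: ✓ (witness j=7)
  i=8: ✓ (witness j=9)
  i=9: ✓ (witness j=9)
Positions where it holds: {1, 2, 3, 4, 5, 6, 7, 8, 9} → 9.

9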